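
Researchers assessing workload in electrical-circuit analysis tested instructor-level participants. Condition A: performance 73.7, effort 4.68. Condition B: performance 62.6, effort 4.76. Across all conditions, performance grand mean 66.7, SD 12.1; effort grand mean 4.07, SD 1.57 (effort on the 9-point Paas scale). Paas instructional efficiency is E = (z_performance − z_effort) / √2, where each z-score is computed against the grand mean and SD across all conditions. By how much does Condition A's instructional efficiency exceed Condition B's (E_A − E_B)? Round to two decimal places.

0.68

Condition A: z_P = (73.7 − 66.7)/12.1 = 0.5785; z_E = (4.68 − 4.07)/1.57 = 0.3885; E_A = (0.5785 − 0.3885)/√2 = 0.1344.
Condition B: z_P = (62.6 − 66.7)/12.1 = -0.3388; z_E = (4.76 − 4.07)/1.57 = 0.4395; E_B = (-0.3388 − 0.4395)/√2 = -0.5503.
E_A − E_B = 0.1344 − (-0.5503) = 0.6847 ≈ 0.68.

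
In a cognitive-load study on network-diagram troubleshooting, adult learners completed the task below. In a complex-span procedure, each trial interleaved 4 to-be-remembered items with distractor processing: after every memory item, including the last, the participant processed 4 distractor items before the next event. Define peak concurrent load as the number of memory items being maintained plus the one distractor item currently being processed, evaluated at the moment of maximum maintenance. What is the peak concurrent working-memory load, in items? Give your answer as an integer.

Maintenance is greatest during the distractor(s) after memory item 4: all 4 memory items are being held.
One distractor item is concurrently being processed.
Peak concurrent load = 4 + 1 = 5 items.

5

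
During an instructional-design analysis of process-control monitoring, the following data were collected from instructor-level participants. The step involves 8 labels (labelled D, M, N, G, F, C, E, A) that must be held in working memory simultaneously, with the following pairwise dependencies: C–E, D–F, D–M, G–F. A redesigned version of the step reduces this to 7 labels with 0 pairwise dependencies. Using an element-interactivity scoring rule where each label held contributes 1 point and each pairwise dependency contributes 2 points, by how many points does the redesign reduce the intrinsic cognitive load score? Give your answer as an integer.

9

Original: 8 × 1 + 4 × 2 = 8 + 8 = 16.
Redesigned: 7 × 1 + 0 × 2 = 7 + 0 = 7.
Reduction = 16 − 7 = 9.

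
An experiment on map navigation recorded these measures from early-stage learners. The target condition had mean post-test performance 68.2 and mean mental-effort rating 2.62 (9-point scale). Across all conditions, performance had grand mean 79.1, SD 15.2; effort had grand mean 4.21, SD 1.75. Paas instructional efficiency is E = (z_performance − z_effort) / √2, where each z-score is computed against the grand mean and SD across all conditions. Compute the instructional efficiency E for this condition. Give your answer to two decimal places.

z_performance = (68.2 − 79.1) / 15.2 = -10.9000 / 15.2 = -0.7171.
z_effort = (2.62 − 4.21) / 1.75 = -1.5900 / 1.75 = -0.9086.
z_P − z_E = -0.7171 − (-0.9086) = 0.1915.
E = 0.1915 / √2 = 0.1915 / 1.41421 = 0.1354 ≈ 0.14.

0.14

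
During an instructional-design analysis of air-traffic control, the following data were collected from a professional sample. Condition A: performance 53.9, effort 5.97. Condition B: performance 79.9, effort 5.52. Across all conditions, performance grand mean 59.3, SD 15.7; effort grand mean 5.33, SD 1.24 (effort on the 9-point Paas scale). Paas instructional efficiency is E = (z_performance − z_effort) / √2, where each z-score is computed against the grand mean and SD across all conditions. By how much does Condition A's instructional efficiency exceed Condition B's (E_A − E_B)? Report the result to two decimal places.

-1.43

Condition A: z_P = (53.9 − 59.3)/15.7 = -0.3439; z_E = (5.97 − 5.33)/1.24 = 0.5161; E_A = (-0.3439 − 0.5161)/√2 = -0.6081.
Condition B: z_P = (79.9 − 59.3)/15.7 = 1.3121; z_E = (5.52 − 5.33)/1.24 = 0.1532; E_B = (1.3121 − 0.1532)/√2 = 0.8195.
E_A − E_B = -0.6081 − 0.8195 = -1.4276 ≈ -1.43.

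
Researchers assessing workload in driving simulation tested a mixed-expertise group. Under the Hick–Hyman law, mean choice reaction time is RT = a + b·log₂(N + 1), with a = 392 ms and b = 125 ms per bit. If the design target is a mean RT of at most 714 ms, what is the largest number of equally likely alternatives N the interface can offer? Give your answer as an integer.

Set 392 + 125·log₂(N + 1) ≤ 714.
log₂(N + 1) ≤ (714 − 392) / 125 = 2.5760.
N + 1 ≤ 2^2.5760 = 5.9628.
N ≤ 4.9628, so the largest integer N is 4.

4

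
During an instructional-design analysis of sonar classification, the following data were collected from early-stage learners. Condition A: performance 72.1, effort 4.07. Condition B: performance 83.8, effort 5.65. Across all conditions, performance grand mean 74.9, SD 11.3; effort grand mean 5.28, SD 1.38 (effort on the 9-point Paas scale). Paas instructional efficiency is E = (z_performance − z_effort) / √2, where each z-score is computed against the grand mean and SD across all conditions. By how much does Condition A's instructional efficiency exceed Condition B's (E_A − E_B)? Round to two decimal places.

0.08

Condition A: z_P = (72.1 − 74.9)/11.3 = -0.2478; z_E = (4.07 − 5.28)/1.38 = -0.8768; E_A = (-0.2478 − (-0.8768))/√2 = 0.4448.
Condition B: z_P = (83.8 − 74.9)/11.3 = 0.7876; z_E = (5.65 − 5.28)/1.38 = 0.2681; E_B = (0.7876 − 0.2681)/√2 = 0.3673.
E_A − E_B = 0.4448 − 0.3673 = 0.0775 ≈ 0.08.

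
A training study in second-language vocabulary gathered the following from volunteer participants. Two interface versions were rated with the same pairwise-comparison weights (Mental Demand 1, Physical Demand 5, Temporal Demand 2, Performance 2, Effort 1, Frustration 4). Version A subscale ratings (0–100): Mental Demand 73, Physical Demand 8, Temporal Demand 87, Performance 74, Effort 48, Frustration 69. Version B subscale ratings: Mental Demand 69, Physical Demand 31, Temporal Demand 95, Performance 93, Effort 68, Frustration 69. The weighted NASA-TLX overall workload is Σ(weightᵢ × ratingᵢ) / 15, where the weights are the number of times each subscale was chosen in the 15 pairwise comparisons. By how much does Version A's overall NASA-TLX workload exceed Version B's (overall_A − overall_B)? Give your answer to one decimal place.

-12.3

Version A weighted sum = 1·73 + 5·8 + 2·87 + 2·74 + 1·48 + 4·69 = 73 + 40 + 174 + 148 + 48 + 276 = 759; overall_A = 759/15 = 50.6000.
Version B weighted sum = 1·69 + 5·31 + 2·95 + 2·93 + 1·68 + 4·69 = 69 + 155 + 190 + 186 + 68 + 276 = 944; overall_B = 944/15 = 62.9333.
Difference = 50.6000 − 62.9333 = -12.3333 ≈ -12.3.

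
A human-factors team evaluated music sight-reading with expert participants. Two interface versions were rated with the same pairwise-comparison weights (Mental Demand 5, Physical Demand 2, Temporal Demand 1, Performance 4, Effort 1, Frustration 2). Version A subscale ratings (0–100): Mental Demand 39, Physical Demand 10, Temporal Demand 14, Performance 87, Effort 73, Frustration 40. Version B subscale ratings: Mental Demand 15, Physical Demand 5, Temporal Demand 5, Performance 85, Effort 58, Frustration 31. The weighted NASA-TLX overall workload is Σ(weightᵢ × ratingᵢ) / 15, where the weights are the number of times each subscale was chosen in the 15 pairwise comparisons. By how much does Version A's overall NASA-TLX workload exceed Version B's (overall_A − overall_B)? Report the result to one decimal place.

Version A weighted sum = 5·39 + 2·10 + 1·14 + 4·87 + 1·73 + 2·40 = 195 + 20 + 14 + 348 + 73 + 80 = 730; overall_A = 730/15 = 48.6667.
Version B weighted sum = 5·15 + 2·5 + 1·5 + 4·85 + 1·58 + 2·31 = 75 + 10 + 5 + 340 + 58 + 62 = 550; overall_B = 550/15 = 36.6667.
Difference = 48.6667 − 36.6667 = 12.0000 ≈ 12.0.

12.0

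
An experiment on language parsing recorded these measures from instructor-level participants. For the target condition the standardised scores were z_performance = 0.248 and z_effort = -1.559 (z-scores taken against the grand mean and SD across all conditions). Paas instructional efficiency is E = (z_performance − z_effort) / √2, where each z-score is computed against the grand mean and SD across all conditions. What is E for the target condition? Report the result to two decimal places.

1.28

z_P − z_E = 0.248 − (-1.559) = 1.8070.
E = 1.8070 / √2 = 1.8070 / 1.41421 = 1.2777 ≈ 1.28.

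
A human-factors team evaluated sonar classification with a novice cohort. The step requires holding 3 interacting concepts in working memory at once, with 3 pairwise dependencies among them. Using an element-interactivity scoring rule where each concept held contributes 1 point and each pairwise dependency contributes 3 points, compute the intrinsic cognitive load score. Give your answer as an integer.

Element contribution: 3 × 1 = 3.
Interaction contribution: 3 × 3 = 9.
Intrinsic load = 3 + 9 = 12.

12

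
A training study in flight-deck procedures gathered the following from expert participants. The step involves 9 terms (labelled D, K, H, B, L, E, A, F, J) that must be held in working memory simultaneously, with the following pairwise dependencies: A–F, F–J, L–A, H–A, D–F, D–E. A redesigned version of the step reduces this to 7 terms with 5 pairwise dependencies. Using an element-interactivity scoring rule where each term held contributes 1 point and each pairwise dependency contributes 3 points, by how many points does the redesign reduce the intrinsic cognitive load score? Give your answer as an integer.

Original: 9 × 1 + 6 × 3 = 9 + 18 = 27.
Redesigned: 7 × 1 + 5 × 3 = 7 + 15 = 22.
Reduction = 27 − 22 = 5.

5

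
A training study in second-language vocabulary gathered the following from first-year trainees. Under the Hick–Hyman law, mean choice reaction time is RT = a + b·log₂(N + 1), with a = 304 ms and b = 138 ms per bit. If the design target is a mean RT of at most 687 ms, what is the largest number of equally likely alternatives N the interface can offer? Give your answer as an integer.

5

Set 304 + 138·log₂(N + 1) ≤ 687.
log₂(N + 1) ≤ (687 − 304) / 138 = 2.7754.
N + 1 ≤ 2^2.7754 = 6.8467.
N ≤ 5.8467, so the largest integer N is 5.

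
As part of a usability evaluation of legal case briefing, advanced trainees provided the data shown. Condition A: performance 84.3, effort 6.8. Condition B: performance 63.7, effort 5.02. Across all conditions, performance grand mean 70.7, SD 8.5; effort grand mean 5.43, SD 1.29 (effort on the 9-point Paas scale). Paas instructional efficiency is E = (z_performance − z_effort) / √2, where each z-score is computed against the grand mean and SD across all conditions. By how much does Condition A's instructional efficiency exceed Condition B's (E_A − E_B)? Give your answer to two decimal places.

0.74

Condition A: z_P = (84.3 − 70.7)/8.5 = 1.6000; z_E = (6.8 − 5.43)/1.29 = 1.0620; E_A = (1.6000 − 1.0620)/√2 = 0.3804.
Condition B: z_P = (63.7 − 70.7)/8.5 = -0.8235; z_E = (5.02 − 5.43)/1.29 = -0.3178; E_B = (-0.8235 − (-0.3178))/√2 = -0.3576.
E_A − E_B = 0.3804 − (-0.3576) = 0.7380 ≈ 0.74.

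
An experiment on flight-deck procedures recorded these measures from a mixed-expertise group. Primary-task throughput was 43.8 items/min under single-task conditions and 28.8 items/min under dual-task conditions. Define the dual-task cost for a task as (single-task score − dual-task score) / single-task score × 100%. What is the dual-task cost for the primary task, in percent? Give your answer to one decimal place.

34.2

Cost = (43.8 − 28.8) / 43.8 × 100%
     = 15.0000 / 43.8 × 100% = 34.2466%.
≈ 34.2%.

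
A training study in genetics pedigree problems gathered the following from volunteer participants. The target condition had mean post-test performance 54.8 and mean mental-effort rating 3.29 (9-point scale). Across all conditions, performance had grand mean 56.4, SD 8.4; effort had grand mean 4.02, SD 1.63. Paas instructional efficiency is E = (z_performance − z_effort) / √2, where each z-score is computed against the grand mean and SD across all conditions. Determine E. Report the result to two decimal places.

z_performance = (54.8 − 56.4) / 8.4 = -1.6000 / 8.4 = -0.1905.
z_effort = (3.29 − 4.02) / 1.63 = -0.7300 / 1.63 = -0.4479.
z_P − z_E = -0.1905 − (-0.4479) = 0.2574.
E = 0.2574 / √2 = 0.2574 / 1.41421 = 0.1820 ≈ 0.18.

0.18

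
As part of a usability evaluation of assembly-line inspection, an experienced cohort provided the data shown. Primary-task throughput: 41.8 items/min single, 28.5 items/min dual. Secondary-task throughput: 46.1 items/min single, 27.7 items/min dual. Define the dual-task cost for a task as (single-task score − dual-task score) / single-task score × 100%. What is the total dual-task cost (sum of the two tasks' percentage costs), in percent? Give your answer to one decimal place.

Primary cost = (41.8 − 28.5) / 41.8 × 100% = 31.8182%.
Secondary cost = (46.1 − 27.7) / 46.1 × 100% = 39.9132%.
Total = 31.8182% + 39.9132% = 71.7314% ≈ 71.7%.

71.7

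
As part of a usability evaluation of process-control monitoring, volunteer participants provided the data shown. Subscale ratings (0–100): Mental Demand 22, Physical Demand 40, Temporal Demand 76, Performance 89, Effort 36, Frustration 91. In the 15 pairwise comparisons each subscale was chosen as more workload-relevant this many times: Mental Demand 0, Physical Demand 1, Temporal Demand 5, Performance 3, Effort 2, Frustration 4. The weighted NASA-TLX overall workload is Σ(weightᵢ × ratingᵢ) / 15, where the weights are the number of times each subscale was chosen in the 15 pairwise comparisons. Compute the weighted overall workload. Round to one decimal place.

74.9

The tallies are the weights (they sum to 15).
Weighted sum = 0·22 + 1·40 + 5·76 + 3·89 + 2·36 + 4·91
            = 0 + 40 + 380 + 267 + 72 + 364 = 1123.
Overall workload = 1123 / 15 = 74.8667 ≈ 74.9.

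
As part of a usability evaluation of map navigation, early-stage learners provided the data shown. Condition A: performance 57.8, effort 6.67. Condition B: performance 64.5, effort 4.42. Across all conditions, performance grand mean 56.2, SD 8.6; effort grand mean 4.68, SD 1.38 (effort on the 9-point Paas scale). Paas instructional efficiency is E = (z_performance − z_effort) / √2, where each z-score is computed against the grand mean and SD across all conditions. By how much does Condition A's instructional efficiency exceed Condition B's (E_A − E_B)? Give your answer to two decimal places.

Condition A: z_P = (57.8 − 56.2)/8.6 = 0.1860; z_E = (6.67 − 4.68)/1.38 = 1.4420; E_A = (0.1860 − 1.4420)/√2 = -0.8881.
Condition B: z_P = (64.5 − 56.2)/8.6 = 0.9651; z_E = (4.42 − 4.68)/1.38 = -0.1884; E_B = (0.9651 − (-0.1884))/√2 = 0.8156.
E_A − E_B = -0.8881 − 0.8156 = -1.7037 ≈ -1.70.

-1.70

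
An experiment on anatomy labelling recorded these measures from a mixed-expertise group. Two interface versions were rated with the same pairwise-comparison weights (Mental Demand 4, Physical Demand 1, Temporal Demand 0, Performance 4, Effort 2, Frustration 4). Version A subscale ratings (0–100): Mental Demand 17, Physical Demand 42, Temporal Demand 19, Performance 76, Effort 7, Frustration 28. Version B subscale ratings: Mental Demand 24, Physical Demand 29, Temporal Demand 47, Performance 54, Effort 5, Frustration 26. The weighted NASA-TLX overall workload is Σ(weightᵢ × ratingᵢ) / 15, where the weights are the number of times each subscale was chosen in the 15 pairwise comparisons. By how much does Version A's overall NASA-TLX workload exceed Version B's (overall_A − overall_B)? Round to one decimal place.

5.7

Version A weighted sum = 4·17 + 1·42 + 0·19 + 4·76 + 2·7 + 4·28 = 68 + 42 + 0 + 304 + 14 + 112 = 540; overall_A = 540/15 = 36.0000.
Version B weighted sum = 4·24 + 1·29 + 0·47 + 4·54 + 2·5 + 4·26 = 96 + 29 + 0 + 216 + 10 + 104 = 455; overall_B = 455/15 = 30.3333.
Difference = 36.0000 − 30.3333 = 5.6667 ≈ 5.7.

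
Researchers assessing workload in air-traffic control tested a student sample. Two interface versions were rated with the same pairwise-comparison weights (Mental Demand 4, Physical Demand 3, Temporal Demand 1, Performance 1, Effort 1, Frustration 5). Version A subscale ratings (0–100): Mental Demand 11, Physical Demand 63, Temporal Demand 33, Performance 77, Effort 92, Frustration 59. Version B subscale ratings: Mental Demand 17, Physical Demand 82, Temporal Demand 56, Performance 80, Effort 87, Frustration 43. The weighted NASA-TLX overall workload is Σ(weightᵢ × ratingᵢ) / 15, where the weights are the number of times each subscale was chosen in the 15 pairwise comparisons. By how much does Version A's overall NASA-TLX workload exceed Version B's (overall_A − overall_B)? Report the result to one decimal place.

Version A weighted sum = 4·11 + 3·63 + 1·33 + 1·77 + 1·92 + 5·59 = 44 + 189 + 33 + 77 + 92 + 295 = 730; overall_A = 730/15 = 48.6667.
Version B weighted sum = 4·17 + 3·82 + 1·56 + 1·80 + 1·87 + 5·43 = 68 + 246 + 56 + 80 + 87 + 215 = 752; overall_B = 752/15 = 50.1333.
Difference = 48.6667 − 50.1333 = -1.4666 ≈ -1.5.

-1.5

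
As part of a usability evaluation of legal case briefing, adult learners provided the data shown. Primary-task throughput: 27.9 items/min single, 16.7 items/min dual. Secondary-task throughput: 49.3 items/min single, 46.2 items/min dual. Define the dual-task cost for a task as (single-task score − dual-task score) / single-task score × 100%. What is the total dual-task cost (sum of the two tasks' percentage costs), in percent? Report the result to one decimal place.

46.4

Primary cost = (27.9 − 16.7) / 27.9 × 100% = 40.1434%.
Secondary cost = (49.3 − 46.2) / 49.3 × 100% = 6.2880%.
Total = 40.1434% + 6.2880% = 46.4314% ≈ 46.4%.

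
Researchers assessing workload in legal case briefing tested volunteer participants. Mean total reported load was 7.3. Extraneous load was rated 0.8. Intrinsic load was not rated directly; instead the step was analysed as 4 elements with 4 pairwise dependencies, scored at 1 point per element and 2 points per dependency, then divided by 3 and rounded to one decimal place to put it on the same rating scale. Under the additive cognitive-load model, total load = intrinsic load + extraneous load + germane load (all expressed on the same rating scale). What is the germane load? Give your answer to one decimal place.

2.5

Intrinsic (element-interactivity): (4 × 1 + 4 × 2) / 3 = 12 / 3 = 4.0000 → 4.0.
germane load = total − intrinsic − extraneous
             = 7.3 − 4.0 − 0.8 = 2.5.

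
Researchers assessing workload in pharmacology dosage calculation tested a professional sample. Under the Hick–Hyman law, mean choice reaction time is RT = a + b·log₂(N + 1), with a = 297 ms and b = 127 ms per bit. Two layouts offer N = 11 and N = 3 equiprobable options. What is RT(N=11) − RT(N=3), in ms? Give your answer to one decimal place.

201.3

RT(11) = 297 + 127·log₂(12) = 297 + 127·3.5850 = 752.2950 ms.
RT(3) = 297 + 127·log₂(4) = 297 + 127·2.0000 = 551.0000 ms.
Difference = 752.2950 − 551.0000 = 201.2950 ≈ 201.3 ms.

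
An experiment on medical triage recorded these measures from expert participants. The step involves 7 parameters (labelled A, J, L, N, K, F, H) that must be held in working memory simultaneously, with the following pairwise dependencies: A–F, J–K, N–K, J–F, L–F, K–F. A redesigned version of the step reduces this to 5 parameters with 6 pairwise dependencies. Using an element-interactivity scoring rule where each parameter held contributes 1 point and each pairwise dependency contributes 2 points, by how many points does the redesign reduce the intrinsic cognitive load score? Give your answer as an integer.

Original: 7 × 1 + 6 × 2 = 7 + 12 = 19.
Redesigned: 5 × 1 + 6 × 2 = 5 + 12 = 17.
Reduction = 19 − 17 = 2.

2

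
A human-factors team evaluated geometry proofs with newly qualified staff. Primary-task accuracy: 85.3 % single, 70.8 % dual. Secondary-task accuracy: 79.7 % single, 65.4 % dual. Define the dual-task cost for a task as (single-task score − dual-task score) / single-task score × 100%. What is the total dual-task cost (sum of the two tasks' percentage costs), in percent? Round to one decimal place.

Primary cost = (85.3 − 70.8) / 85.3 × 100% = 16.9988%.
Secondary cost = (79.7 − 65.4) / 79.7 × 100% = 17.9423%.
Total = 16.9988% + 17.9423% = 34.9411% ≈ 34.9%.

34.9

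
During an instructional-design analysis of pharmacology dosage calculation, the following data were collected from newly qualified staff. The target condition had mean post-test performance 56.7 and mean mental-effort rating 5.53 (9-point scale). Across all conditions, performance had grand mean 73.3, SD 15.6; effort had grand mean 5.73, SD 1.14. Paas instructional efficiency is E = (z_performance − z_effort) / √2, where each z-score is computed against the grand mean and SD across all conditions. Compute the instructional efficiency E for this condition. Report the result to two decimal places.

-0.63

z_performance = (56.7 − 73.3) / 15.6 = -16.6000 / 15.6 = -1.0641.
z_effort = (5.53 − 5.73) / 1.14 = -0.2000 / 1.14 = -0.1754.
z_P − z_E = -1.0641 − (-0.1754) = -0.8887.
E = -0.8887 / √2 = -0.8887 / 1.41421 = -0.6284 ≈ -0.63.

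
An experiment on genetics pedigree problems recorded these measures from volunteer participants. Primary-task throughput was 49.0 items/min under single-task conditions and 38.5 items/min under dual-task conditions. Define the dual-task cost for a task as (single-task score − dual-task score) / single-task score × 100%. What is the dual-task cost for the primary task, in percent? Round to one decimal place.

21.4

Cost = (49.0 − 38.5) / 49.0 × 100%
     = 10.5000 / 49.0 × 100% = 21.4286%.
≈ 21.4%.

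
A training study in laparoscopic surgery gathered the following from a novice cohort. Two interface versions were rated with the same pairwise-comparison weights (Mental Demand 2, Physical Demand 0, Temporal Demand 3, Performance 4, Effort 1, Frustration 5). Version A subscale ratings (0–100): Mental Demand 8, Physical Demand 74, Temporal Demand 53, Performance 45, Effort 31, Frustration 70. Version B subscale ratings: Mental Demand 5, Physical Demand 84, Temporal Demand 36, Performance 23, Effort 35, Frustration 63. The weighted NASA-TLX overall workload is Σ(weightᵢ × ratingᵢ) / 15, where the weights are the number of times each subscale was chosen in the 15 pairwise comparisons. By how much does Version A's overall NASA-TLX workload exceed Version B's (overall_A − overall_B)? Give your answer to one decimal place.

Version A weighted sum = 2·8 + 0·74 + 3·53 + 4·45 + 1·31 + 5·70 = 16 + 0 + 159 + 180 + 31 + 350 = 736; overall_A = 736/15 = 49.0667.
Version B weighted sum = 2·5 + 0·84 + 3·36 + 4·23 + 1·35 + 5·63 = 10 + 0 + 108 + 92 + 35 + 315 = 560; overall_B = 560/15 = 37.3333.
Difference = 49.0667 − 37.3333 = 11.7334 ≈ 11.7.

11.7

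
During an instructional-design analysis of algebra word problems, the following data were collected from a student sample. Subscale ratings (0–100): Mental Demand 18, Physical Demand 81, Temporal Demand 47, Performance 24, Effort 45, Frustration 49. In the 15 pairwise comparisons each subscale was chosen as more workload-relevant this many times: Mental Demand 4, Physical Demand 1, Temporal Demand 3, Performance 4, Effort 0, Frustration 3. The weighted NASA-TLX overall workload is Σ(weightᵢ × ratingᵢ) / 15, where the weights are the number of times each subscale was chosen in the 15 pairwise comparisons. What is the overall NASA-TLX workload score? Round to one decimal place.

35.8

The tallies are the weights (they sum to 15).
Weighted sum = 4·18 + 1·81 + 3·47 + 4·24 + 0·45 + 3·49
            = 72 + 81 + 141 + 96 + 0 + 147 = 537.
Overall workload = 537 / 15 = 35.8000 ≈ 35.8.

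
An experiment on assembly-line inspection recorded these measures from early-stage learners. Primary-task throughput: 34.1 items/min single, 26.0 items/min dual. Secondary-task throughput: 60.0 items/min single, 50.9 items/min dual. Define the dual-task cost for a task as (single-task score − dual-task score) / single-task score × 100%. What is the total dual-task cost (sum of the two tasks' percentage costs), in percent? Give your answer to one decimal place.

Primary cost = (34.1 − 26.0) / 34.1 × 100% = 23.7537%.
Secondary cost = (60.0 − 50.9) / 60.0 × 100% = 15.1667%.
Total = 23.7537% + 15.1667% = 38.9204% ≈ 38.9%.

38.9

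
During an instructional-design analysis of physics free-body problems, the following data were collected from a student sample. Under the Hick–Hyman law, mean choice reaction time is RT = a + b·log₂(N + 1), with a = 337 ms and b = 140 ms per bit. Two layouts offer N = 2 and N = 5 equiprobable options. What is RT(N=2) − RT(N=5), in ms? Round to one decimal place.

-140.0

RT(2) = 337 + 140·log₂(3) = 337 + 140·1.5850 = 558.9000 ms.
RT(5) = 337 + 140·log₂(6) = 337 + 140·2.5850 = 698.9000 ms.
Difference = 558.9000 − 698.9000 = -140.0000 ≈ -140.0 ms.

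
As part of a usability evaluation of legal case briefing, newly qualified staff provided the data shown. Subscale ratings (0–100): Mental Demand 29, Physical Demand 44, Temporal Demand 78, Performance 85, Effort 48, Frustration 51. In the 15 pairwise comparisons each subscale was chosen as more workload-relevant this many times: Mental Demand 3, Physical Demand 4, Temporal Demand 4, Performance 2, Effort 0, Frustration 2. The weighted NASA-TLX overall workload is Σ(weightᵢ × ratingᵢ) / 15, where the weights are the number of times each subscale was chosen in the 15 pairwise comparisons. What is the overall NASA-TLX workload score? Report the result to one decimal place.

The tallies are the weights (they sum to 15).
Weighted sum = 3·29 + 4·44 + 4·78 + 2·85 + 0·48 + 2·51
            = 87 + 176 + 312 + 170 + 0 + 102 = 847.
Overall workload = 847 / 15 = 56.4667 ≈ 56.5.

56.5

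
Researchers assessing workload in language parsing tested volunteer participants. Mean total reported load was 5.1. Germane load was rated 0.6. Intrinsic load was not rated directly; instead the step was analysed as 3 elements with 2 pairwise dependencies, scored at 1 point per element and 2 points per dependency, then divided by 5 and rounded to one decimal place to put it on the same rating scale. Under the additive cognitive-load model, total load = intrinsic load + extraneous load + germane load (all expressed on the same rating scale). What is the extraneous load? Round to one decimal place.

3.1

Intrinsic (element-interactivity): (3 × 1 + 2 × 2) / 5 = 7 / 5 = 1.4000 → 1.4.
extraneous load = total − intrinsic − germane
             = 5.1 − 1.4 − 0.6 = 3.1.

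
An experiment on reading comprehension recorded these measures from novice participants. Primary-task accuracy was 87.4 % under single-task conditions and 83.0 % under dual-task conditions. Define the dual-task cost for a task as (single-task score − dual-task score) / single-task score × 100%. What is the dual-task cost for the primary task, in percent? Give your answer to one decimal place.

Cost = (87.4 − 83.0) / 87.4 × 100%
     = 4.4000 / 87.4 × 100% = 5.0343%.
≈ 5.0%.

5.0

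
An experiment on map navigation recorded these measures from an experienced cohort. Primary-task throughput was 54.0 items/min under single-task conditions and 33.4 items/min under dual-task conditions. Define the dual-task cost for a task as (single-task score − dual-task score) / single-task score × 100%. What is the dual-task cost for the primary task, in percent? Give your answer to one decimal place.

38.1

Cost = (54.0 − 33.4) / 54.0 × 100%
     = 20.6000 / 54.0 × 100% = 38.1481%.
≈ 38.1%.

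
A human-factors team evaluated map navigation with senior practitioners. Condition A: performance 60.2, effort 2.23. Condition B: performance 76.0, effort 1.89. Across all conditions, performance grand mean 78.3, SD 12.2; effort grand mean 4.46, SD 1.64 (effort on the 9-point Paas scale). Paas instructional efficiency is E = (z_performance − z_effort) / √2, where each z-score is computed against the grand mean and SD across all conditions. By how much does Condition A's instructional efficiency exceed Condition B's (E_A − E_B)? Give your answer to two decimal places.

-1.06

Condition A: z_P = (60.2 − 78.3)/12.2 = -1.4836; z_E = (2.23 − 4.46)/1.64 = -1.3598; E_A = (-1.4836 − (-1.3598))/√2 = -0.0875.
Condition B: z_P = (76.0 − 78.3)/12.2 = -0.1885; z_E = (1.89 − 4.46)/1.64 = -1.5671; E_B = (-0.1885 − (-1.5671))/√2 = 0.9748.
E_A − E_B = -0.0875 − 0.9748 = -1.0623 ≈ -1.06.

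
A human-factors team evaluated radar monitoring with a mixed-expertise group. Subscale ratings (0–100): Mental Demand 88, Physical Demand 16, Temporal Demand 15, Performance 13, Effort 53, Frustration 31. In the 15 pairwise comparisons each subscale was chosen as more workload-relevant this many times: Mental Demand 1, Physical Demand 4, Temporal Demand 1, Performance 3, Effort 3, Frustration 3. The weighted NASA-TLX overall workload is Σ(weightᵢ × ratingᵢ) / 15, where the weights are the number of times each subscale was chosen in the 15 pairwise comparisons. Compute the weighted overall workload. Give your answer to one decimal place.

The tallies are the weights (they sum to 15).
Weighted sum = 1·88 + 4·16 + 1·15 + 3·13 + 3·53 + 3·31
            = 88 + 64 + 15 + 39 + 159 + 93 = 458.
Overall workload = 458 / 15 = 30.5333 ≈ 30.5.

30.5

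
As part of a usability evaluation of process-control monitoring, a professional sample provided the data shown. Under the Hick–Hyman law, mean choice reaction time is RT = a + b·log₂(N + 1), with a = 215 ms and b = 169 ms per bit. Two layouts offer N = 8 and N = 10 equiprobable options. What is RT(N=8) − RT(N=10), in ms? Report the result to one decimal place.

-48.9

RT(8) = 215 + 169·log₂(9) = 215 + 169·3.1699 = 750.7131 ms.
RT(10) = 215 + 169·log₂(11) = 215 + 169·3.4594 = 799.6386 ms.
Difference = 750.7131 − 799.6386 = -48.9255 ≈ -48.9 ms.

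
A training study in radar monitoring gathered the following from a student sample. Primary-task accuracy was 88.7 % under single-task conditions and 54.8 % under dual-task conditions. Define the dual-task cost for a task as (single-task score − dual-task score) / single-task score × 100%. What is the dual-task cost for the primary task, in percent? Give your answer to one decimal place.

38.2

Cost = (88.7 − 54.8) / 88.7 × 100%
     = 33.9000 / 88.7 × 100% = 38.2187%.
≈ 38.2%.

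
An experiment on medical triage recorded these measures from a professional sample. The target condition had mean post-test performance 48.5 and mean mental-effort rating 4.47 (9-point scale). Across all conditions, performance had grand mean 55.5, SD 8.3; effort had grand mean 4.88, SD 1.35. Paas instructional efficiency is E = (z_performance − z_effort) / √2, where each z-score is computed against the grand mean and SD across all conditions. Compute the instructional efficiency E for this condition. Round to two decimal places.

z_performance = (48.5 − 55.5) / 8.3 = -7.0000 / 8.3 = -0.8434.
z_effort = (4.47 − 4.88) / 1.35 = -0.4100 / 1.35 = -0.3037.
z_P − z_E = -0.8434 − (-0.3037) = -0.5397.
E = -0.5397 / √2 = -0.5397 / 1.41421 = -0.3816 ≈ -0.38.

-0.38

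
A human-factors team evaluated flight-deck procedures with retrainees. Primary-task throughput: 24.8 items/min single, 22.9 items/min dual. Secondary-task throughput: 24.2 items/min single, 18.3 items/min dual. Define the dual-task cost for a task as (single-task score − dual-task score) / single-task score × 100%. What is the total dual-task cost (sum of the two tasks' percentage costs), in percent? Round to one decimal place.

Primary cost = (24.8 − 22.9) / 24.8 × 100% = 7.6613%.
Secondary cost = (24.2 − 18.3) / 24.2 × 100% = 24.3802%.
Total = 7.6613% + 24.3802% = 32.0415% ≈ 32.0%.

32.0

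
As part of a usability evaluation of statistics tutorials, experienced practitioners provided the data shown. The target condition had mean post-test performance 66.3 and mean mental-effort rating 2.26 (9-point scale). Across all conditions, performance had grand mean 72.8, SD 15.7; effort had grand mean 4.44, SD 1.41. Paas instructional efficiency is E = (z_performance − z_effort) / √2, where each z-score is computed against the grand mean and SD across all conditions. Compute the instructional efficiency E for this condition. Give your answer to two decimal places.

z_performance = (66.3 − 72.8) / 15.7 = -6.5000 / 15.7 = -0.4140.
z_effort = (2.26 − 4.44) / 1.41 = -2.1800 / 1.41 = -1.5461.
z_P − z_E = -0.4140 − (-1.5461) = 1.1321.
E = 1.1321 / √2 = 1.1321 / 1.41421 = 0.8005 ≈ 0.80.

0.80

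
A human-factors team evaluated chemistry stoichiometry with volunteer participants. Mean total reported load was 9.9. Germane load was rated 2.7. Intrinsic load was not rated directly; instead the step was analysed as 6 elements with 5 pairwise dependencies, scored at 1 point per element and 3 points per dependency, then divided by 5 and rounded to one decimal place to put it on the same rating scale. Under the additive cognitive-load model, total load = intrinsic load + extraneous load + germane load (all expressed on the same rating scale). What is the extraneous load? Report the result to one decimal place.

3.0

Intrinsic (element-interactivity): (6 × 1 + 5 × 3) / 5 = 21 / 5 = 4.2000 → 4.2.
extraneous load = total − intrinsic − germane
             = 9.9 − 4.2 − 2.7 = 3.0.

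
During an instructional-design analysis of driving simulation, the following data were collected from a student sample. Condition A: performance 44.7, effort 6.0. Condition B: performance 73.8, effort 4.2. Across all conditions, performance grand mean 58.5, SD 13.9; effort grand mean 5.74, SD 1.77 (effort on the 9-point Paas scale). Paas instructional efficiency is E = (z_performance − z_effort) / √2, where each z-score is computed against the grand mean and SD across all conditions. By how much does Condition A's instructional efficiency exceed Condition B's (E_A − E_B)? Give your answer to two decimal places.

Condition A: z_P = (44.7 − 58.5)/13.9 = -0.9928; z_E = (6.0 − 5.74)/1.77 = 0.1469; E_A = (-0.9928 − 0.1469)/√2 = -0.8059.
Condition B: z_P = (73.8 − 58.5)/13.9 = 1.1007; z_E = (4.2 − 5.74)/1.77 = -0.8701; E_B = (1.1007 − (-0.8701))/√2 = 1.3936.
E_A − E_B = -0.8059 − 1.3936 = -2.1995 ≈ -2.20.

-2.20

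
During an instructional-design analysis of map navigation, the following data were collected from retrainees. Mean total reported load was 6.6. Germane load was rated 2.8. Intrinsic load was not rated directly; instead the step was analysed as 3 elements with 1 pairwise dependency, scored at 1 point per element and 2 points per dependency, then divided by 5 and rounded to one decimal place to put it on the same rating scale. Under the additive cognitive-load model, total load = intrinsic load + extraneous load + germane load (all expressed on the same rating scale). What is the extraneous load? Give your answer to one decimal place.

Intrinsic (element-interactivity): (3 × 1 + 1 × 2) / 5 = 5 / 5 = 1.0000 → 1.0.
extraneous load = total − intrinsic − germane
             = 6.6 − 1.0 − 2.8 = 2.8.

2.8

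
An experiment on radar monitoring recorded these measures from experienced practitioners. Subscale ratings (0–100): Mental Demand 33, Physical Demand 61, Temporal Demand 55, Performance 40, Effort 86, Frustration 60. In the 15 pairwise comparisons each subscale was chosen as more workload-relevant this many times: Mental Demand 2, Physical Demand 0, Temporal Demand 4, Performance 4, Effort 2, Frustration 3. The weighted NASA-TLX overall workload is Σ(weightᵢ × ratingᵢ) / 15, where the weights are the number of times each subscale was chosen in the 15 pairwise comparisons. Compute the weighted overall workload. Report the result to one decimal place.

53.2

The tallies are the weights (they sum to 15).
Weighted sum = 2·33 + 0·61 + 4·55 + 4·40 + 2·86 + 3·60
            = 66 + 0 + 220 + 160 + 172 + 180 = 798.
Overall workload = 798 / 15 = 53.2000 ≈ 53.2.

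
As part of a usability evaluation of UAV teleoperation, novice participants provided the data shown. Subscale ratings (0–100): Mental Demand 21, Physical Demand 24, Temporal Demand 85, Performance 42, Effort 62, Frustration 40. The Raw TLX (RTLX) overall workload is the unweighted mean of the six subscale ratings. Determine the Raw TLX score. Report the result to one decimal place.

45.7

Sum of ratings = 21 + 24 + 85 + 42 + 62 + 40 = 274.
RTLX = 274 / 6 = 45.6667 ≈ 45.7.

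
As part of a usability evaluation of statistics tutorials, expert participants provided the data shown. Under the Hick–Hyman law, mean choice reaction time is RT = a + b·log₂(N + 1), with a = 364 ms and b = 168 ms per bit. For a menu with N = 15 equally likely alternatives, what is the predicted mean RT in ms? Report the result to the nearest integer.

log₂(15 + 1) = log₂(16) = 4.0000.
RT = 364 + 168 × 4.0000 = 364 + 672.0000 = 1036.0000 ms.
≈ 1036 ms.

1036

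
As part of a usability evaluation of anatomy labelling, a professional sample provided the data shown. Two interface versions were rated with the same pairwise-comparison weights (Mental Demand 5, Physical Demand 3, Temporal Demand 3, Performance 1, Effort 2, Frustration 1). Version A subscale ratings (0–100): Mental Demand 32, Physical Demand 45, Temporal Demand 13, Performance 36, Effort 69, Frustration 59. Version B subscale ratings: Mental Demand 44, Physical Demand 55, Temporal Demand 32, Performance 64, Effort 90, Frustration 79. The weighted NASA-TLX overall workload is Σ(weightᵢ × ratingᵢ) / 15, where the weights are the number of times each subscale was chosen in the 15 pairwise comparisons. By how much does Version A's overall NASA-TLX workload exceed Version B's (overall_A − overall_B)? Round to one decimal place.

-15.8

Version A weighted sum = 5·32 + 3·45 + 3·13 + 1·36 + 2·69 + 1·59 = 160 + 135 + 39 + 36 + 138 + 59 = 567; overall_A = 567/15 = 37.8000.
Version B weighted sum = 5·44 + 3·55 + 3·32 + 1·64 + 2·90 + 1·79 = 220 + 165 + 96 + 64 + 180 + 79 = 804; overall_B = 804/15 = 53.6000.
Difference = 37.8000 − 53.6000 = -15.8000 ≈ -15.8.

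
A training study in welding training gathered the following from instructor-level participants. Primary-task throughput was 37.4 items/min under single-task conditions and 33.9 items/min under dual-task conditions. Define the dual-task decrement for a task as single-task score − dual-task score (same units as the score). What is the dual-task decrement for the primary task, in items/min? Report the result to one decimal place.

Decrement = 37.4 − 33.9 = 3.5000 items/min ≈ 3.5 items/min.

3.5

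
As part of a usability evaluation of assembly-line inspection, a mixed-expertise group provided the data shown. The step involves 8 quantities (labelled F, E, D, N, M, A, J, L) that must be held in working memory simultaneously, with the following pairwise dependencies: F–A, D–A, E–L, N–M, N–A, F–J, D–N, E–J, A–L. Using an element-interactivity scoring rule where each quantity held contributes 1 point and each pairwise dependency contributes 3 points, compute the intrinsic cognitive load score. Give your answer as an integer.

Count of quantities held simultaneously: 8.
Count of pairwise dependencies listed: 9.
Element contribution: 8 × 1 = 8.
Interaction contribution: 9 × 3 = 27.
Intrinsic load = 8 + 27 = 35.

35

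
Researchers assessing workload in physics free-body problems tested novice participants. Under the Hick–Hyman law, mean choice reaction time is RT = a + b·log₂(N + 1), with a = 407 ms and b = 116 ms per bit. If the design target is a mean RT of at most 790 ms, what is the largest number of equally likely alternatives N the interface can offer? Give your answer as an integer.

8

Set 407 + 116·log₂(N + 1) ≤ 790.
log₂(N + 1) ≤ (790 − 407) / 116 = 3.3017.
N + 1 ≤ 2^3.3017 = 9.8608.
N ≤ 8.8608, so the largest integer N is 8.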